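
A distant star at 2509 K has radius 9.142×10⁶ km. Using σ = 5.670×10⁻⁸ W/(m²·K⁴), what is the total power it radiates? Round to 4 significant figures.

P ≈ 2.360×10²⁷ W

Surface area A = 4πR² = 4π(9.142×10⁹ m)² = 1.05025×10²¹ m².
P = σAT⁴ = 5.670×10⁻⁸ × 1.05025×10²¹ × (2509)⁴ = 2.360×10²⁷ W.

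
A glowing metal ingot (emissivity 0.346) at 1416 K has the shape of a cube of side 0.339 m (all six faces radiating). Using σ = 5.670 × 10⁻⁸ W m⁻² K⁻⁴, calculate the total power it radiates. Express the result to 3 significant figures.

P ≈ 5.44×10⁴ W

Area A = 6s² = 6×(0.339 m)² = 0.689526 m².
P = εσAT⁴ = 0.346 × 5.670×10⁻⁸ × 0.689526 × (1416)⁴ = 5.44×10⁴ W.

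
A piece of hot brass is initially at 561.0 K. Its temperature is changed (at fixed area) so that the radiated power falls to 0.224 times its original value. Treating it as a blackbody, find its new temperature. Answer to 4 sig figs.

P ∝ T⁴, so T₂/T₁ = (P₂/P₁)^(1/4) = (0.224)^(1/4) = 0.687958.
T₂ = 561.0 × 0.687958 = 385.9 K.

T₂ ≈ 385.9 K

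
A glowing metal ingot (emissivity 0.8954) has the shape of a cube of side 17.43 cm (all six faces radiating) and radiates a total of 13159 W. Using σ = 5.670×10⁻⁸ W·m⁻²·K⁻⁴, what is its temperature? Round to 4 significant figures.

T ≈ 1092 K

Area A = 6s² = 6×(0.1743 m)² = 0.182283 m².
P = εσAT⁴ ⇒ T = (P/(εσA))^(1/4) = (13159/(0.8954×5.670×10⁻⁸×0.182283))^(1/4) = 1092 K.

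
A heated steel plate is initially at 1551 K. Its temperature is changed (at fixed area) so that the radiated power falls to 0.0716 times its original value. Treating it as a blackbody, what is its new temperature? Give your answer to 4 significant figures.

T₂ ≈ 802.3 K

P ∝ T⁴, so T₂/T₁ = (P₂/P₁)^(1/4) = (0.0716)^(1/4) = 0.517283.
T₂ = 1551 × 0.517283 = 802.3 K.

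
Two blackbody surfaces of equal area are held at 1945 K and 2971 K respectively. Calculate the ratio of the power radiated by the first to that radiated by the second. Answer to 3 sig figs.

With equal areas, P₁/P₂ = (T₁/T₂)⁴ = (1945/2971)⁴ = 0.184.

P₁/P₂ ≈ 0.184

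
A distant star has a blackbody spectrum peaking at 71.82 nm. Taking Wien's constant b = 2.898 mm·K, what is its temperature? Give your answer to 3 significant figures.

T ≈ 4.04×10⁴ K

Wien's law gives T = b/λ_max = (2.898×10⁻³ m·K)/(7.182×10⁻⁸ m) = 4.04×10⁴ K.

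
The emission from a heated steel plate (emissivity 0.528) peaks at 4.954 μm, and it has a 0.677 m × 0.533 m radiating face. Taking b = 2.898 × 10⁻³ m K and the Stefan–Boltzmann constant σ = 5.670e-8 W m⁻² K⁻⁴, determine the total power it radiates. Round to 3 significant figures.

P ≈ 1.27×10³ W

Wien's law: T = b/λ_max = 2.898×10⁻³/4.954×10⁻⁶ = 584.982 K.
Area A = 0.677 × 0.533 = 0.360841 m².
Then P = εσAT⁴ = 0.528×5.670×10⁻⁸×0.360841×(584.982)⁴ = 1.27×10³ W.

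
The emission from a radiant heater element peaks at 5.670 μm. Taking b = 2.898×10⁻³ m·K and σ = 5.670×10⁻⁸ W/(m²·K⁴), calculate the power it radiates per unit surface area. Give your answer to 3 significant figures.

Wien's law: T = b/λ_max = 2.898×10⁻³/5.670×10⁻⁶ = 511.111 K.
Then I = σT⁴ = 5.670×10⁻⁸×(511.111)⁴ = 3.87×10³ W/m².

I ≈ 3.87×10³ W/m²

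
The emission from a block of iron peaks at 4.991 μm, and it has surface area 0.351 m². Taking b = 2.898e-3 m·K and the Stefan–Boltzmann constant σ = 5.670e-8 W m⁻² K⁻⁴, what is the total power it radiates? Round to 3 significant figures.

Wien's law: T = b/λ_max = 2.898×10⁻³/4.991×10⁻⁶ = 580.645 K.
Area A = 0.351 m².
Then P = σAT⁴ = 5.670×10⁻⁸×0.351×(580.645)⁴ = 2.26×10³ W.

P ≈ 2.26×10³ W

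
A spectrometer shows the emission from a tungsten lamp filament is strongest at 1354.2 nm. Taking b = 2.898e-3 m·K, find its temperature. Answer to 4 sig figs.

Wien's law gives T = b/λ_max = (2.898×10⁻³ m·K)/(1.3542×10⁻⁶ m) = 2140 K.

T ≈ 2140 K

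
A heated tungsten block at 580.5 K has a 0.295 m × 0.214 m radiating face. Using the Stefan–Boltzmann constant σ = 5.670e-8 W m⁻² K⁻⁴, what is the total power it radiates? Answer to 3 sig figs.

P ≈ 406 W

Area A = 0.295 × 0.214 = 0.06313 m².
P = σAT⁴ = 5.670×10⁻⁸ × 0.06313 × (580.5)⁴ = 406 W.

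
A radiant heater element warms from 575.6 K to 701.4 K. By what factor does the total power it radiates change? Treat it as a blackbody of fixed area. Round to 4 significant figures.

P₂/P₁ ≈ 2.205

P ∝ T⁴, so P₂/P₁ = (T₂/T₁)⁴ = (701.4/575.6)⁴ = (1.21855)⁴ = 2.205.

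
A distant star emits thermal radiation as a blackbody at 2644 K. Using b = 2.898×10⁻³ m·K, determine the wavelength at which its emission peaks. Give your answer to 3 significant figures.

Wien's displacement law: λ_max = b/T = (2.898×10⁻³ m·K)/(2644 K) = 1.096×10⁻⁶ m.
That is 1.10×10³ nm, in the infrared range.

λ_max ≈ 1.10×10³ nm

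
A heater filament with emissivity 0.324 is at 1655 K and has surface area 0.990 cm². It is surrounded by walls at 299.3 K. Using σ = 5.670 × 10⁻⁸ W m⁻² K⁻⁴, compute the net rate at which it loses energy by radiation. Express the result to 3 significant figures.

Net loss ≈ 13.6 W

Area A = 0.990 cm² = 9.90×10⁻⁵ m².
Net radiated power P_net = εσA(T⁴ − T₀⁴) = 0.324×5.670×10⁻⁸×9.90×10⁻⁵×(1655⁴ − 299.3⁴).
T⁴ − T₀⁴ = 7.50226×10¹² − 8.02466×10⁹ = 7.49424×10¹² K⁴, so P_net = 13.6 W.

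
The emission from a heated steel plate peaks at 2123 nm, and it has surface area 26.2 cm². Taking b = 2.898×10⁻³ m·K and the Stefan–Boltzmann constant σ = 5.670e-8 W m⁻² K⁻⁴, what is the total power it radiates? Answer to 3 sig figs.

Wien's law: T = b/λ_max = 2.898×10⁻³/2.123×10⁻⁶ = 1365.05 K.
Area A = 26.2 cm² = 2.62×10⁻³ m².
Then P = σAT⁴ = 5.670×10⁻⁸×2.62×10⁻³×(1365.05)⁴ = 516 W.

P ≈ 516 W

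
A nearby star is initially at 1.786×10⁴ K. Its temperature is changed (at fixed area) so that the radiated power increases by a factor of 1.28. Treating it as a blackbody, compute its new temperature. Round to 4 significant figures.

T₂ ≈ 1.900×10⁴ K

P ∝ T⁴, so T₂/T₁ = (P₂/P₁)^(1/4) = (1.28)^(1/4) = 1.06366.
T₂ = 1.786×10⁴ × 1.06366 = 1.900×10⁴ K.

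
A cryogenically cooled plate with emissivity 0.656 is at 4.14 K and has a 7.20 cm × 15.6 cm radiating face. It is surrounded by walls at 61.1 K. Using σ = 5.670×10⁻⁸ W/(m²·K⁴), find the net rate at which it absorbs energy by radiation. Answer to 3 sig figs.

Area A = 0.0720 × 0.156 = 0.011232 m².
Net radiated power P_net = εσA(T⁴ − T₀⁴) = 0.656×5.670×10⁻⁸×0.011232×(4.14⁴ − 61.1⁴).
T⁴ − T₀⁴ = 293.766 − 1.39369×10⁷ = -1.39366×10⁷ K⁴, so P_net = -5.82×10⁻³ W — negative, meaning a net gain of 5.82×10⁻³ W.

Net gain ≈ 5.82×10⁻³ W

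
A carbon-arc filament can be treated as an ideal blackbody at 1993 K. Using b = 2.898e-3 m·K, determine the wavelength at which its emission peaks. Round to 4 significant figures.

λ_max ≈ 1.454 μm

Wien's displacement law: λ_max = b/T = (2.898×10⁻³ m·K)/(1993 K) = 1.4541×10⁻⁶ m.
That is 1.454 μm, in the infrared range.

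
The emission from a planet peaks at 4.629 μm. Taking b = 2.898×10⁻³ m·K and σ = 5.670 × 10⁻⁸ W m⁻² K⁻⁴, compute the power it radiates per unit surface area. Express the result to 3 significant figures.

Wien's law: T = b/λ_max = 2.898×10⁻³/4.629×10⁻⁶ = 626.053 K.
Then I = σT⁴ = 5.670×10⁻⁸×(626.053)⁴ = 8.71×10³ W/m².

I ≈ 8.71×10³ W/m²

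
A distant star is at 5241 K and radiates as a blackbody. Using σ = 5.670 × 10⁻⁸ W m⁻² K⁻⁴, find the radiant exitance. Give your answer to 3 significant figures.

I ≈ 4.28×10⁷ W/m²

Stefan–Boltzmann: I = σT⁴ = 5.670×10⁻⁸ × (5241)⁴ = 4.28×10⁷ W/m².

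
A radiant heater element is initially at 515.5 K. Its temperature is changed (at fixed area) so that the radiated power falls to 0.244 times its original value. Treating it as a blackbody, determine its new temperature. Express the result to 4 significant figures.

P ∝ T⁴, so T₂/T₁ = (P₂/P₁)^(1/4) = (0.244)^(1/4) = 0.702825.
T₂ = 515.5 × 0.702825 = 362.3 K.

T₂ ≈ 362.3 K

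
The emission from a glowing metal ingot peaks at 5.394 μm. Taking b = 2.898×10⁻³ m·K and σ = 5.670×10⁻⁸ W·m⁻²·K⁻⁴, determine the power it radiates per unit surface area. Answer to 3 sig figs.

I ≈ 4.72×10³ W/m²

Wien's law: T = b/λ_max = 2.898×10⁻³/5.394×10⁻⁶ = 537.264 K.
Then I = σT⁴ = 5.670×10⁻⁸×(537.264)⁴ = 4.72×10³ W/m².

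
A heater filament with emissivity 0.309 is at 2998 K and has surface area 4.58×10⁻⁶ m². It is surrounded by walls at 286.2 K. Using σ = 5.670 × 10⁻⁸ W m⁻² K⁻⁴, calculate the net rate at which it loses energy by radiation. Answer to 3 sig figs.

Area A = 4.58×10⁻⁶ m².
Net radiated power P_net = εσA(T⁴ − T₀⁴) = 0.309×5.670×10⁻⁸×4.58×10⁻⁶×(2998⁴ − 286.2⁴).
T⁴ − T₀⁴ = 8.07842×10¹³ − 6.70932×10⁹ = 8.07775×10¹³ K⁴, so P_net = 6.48 W.

Net loss ≈ 6.48 W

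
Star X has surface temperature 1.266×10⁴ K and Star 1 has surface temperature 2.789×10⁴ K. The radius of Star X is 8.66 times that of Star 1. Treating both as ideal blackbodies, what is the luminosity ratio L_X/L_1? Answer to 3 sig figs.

L ∝ R²T⁴, so L_X/L_1 = (R_X/R_1)²(T_X/T_1)⁴ = (8.66)² × (1.266×10⁴/2.789×10⁴)⁴ = 74.9956 × 0.0424562 = 3.18.

L_X/L_1 ≈ 3.18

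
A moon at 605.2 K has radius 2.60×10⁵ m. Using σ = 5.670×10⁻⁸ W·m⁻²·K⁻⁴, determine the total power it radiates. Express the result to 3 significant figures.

P ≈ 6.46×10¹⁵ W

Surface area A = 4πR² = 4π(2.60×10⁵ m)² = 8.49487×10¹¹ m².
P = σAT⁴ = 5.670×10⁻⁸ × 8.49487×10¹¹ × (605.2)⁴ = 6.46×10¹⁵ W.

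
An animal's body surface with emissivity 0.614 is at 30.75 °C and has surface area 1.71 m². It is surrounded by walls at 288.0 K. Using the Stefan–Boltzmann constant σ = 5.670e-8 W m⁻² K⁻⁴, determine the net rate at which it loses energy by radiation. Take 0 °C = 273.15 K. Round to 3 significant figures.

Net loss ≈ 98.2 W

T = 30.75 °C + 273.15 = 303.90 K.
Area A = 1.71 m².
Net radiated power P_net = εσA(T⁴ − T₀⁴) = 0.614×5.670×10⁻⁸×1.71×(303.90⁴ − 288.0⁴).
T⁴ − T₀⁴ = 8.52948×10⁹ − 6.87971×10⁹ = 1.64977×10⁹ K⁴, so P_net = 98.2 W.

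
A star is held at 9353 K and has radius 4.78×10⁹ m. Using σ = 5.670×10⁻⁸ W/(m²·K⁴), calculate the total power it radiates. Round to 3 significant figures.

P ≈ 1.25×10²⁹ W

Surface area A = 4πR² = 4π(4.78×10⁹ m)² = 2.87121×10²⁰ m².
P = σAT⁴ = 5.670×10⁻⁸ × 2.87121×10²⁰ × (9353)⁴ = 1.25×10²⁹ W.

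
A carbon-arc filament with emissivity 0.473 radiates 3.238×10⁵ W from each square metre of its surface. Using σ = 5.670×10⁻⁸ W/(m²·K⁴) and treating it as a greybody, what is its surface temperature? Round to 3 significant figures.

I = εσT⁴, so T = (I/εσ)^(1/4) = (3.238×10⁵/(0.473×5.670×10⁻⁸))^(1/4) = 1.86×10³ K.

T ≈ 1.86×10³ K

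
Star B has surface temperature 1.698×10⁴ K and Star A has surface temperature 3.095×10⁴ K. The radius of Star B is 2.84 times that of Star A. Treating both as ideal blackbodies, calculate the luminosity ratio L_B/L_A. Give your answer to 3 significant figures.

L_B/L_A ≈ 0.731

L ∝ R²T⁴, so L_B/L_A = (R_B/R_A)²(T_B/T_A)⁴ = (2.84)² × (1.698×10⁴/3.095×10⁴)⁴ = 8.0656 × 0.0905958 = 0.731.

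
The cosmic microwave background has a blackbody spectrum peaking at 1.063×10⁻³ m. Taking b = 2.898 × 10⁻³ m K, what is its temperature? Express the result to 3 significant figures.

Wien's law gives T = b/λ_max = (2.898×10⁻³ m·K)/(1.063×10⁻³ m) = 2.73 K.

T ≈ 2.73 K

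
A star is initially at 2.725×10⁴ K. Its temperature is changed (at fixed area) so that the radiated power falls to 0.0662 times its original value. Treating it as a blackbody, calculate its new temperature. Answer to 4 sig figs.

T₂ ≈ 1.382×10⁴ K

P ∝ T⁴, so T₂/T₁ = (P₂/P₁)^(1/4) = (0.0662)^(1/4) = 0.507241.
T₂ = 2.725×10⁴ × 0.507241 = 1.382×10⁴ K.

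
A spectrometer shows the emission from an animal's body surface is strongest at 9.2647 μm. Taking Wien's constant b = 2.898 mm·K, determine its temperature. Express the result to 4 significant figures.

Wien's law gives T = b/λ_max = (2.898×10⁻³ m·K)/(9.2647×10⁻⁶ m) = 312.8 K.

T ≈ 312.8 K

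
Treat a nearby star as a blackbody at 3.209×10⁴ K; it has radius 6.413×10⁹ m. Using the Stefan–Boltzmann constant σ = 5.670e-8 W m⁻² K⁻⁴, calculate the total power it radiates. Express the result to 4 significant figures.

Surface area A = 4πR² = 4π(6.413×10⁹ m)² = 5.16812×10²⁰ m².
P = σAT⁴ = 5.670×10⁻⁸ × 5.16812×10²⁰ × (3.209×10⁴)⁴ = 3.107×10³¹ W.

P ≈ 3.107×10³¹ W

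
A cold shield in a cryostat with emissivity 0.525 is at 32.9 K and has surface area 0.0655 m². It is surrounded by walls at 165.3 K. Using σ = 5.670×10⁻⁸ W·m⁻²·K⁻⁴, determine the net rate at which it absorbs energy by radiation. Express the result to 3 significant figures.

Net gain ≈ 1.45 W

Area A = 0.0655 m².
Net radiated power P_net = εσA(T⁴ − T₀⁴) = 0.525×5.670×10⁻⁸×0.0655×(32.9⁴ − 165.3⁴).
T⁴ − T₀⁴ = 1.17161×10⁶ − 7.46606×10⁸ = -7.45434×10⁸ K⁴, so P_net = -1.45 W — negative, meaning a net gain of 1.45 W.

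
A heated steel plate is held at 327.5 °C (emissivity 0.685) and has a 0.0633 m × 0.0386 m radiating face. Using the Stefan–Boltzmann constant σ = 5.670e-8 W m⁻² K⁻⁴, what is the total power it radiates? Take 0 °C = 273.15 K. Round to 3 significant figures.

T = 327.5 °C + 273.15 = 600.65 K.
Area A = 0.0633 × 0.0386 = 2.44338×10⁻³ m².
P = εσAT⁴ = 0.685 × 5.670×10⁻⁸ × 2.44338×10⁻³ × (600.65)⁴ = 12.4 W.

P ≈ 12.4 W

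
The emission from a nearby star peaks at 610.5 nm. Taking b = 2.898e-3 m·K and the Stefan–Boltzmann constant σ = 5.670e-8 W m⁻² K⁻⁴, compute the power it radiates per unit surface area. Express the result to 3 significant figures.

I ≈ 2.88×10⁷ W/m²

Wien's law: T = b/λ_max = 2.898×10⁻³/6.105×10⁻⁷ = 4746.93 K.
Then I = σT⁴ = 5.670×10⁻⁸×(4746.93)⁴ = 2.88×10⁷ W/m².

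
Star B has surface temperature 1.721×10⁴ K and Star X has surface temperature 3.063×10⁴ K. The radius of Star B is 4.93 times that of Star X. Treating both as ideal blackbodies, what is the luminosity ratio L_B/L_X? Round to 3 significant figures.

L ∝ R²T⁴, so L_B/L_X = (R_B/R_X)²(T_B/T_X)⁴ = (4.93)² × (1.721×10⁴/3.063×10⁴)⁴ = 24.3049 × 0.0996634 = 2.42.

L_B/L_X ≈ 2.42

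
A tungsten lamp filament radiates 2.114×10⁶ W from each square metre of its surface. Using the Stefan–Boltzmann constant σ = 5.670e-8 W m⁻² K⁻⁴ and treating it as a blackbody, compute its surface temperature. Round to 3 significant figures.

T ≈ 2.47×10³ K

I = σT⁴, so T = (I/σ)^(1/4) = (2.114×10⁶/(5.670×10⁻⁸))^(1/4) = 2.47×10³ K.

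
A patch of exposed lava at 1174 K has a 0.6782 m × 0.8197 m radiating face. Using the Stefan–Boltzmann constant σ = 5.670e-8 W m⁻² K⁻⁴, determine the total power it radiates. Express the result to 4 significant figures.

Area A = 0.6782 × 0.8197 = 0.555921 m².
P = σAT⁴ = 5.670×10⁻⁸ × 0.555921 × (1174)⁴ = 5.988×10⁴ W.

P ≈ 5.988×10⁴ W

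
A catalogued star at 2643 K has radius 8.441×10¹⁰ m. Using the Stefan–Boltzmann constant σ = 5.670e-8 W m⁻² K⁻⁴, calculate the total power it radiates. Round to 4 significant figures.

P ≈ 2.477×10²⁹ W

Surface area A = 4πR² = 4π(8.441×10¹⁰ m)² = 8.95360×10²² m².
P = σAT⁴ = 5.670×10⁻⁸ × 8.95360×10²² × (2643)⁴ = 2.477×10²⁹ W.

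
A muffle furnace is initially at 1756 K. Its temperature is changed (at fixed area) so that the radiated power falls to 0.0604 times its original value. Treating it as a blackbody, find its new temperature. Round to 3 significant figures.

T₂ ≈ 871 K

P ∝ T⁴, so T₂/T₁ = (P₂/P₁)^(1/4) = (0.0604)^(1/4) = 0.495746.
T₂ = 1756 × 0.495746 = 871 K.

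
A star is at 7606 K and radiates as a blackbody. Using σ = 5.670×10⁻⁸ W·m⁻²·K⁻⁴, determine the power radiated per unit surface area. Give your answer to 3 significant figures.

I ≈ 1.90×10⁸ W/m²

Stefan–Boltzmann: I = σT⁴ = 5.670×10⁻⁸ × (7606)⁴ = 1.90×10⁸ W/m².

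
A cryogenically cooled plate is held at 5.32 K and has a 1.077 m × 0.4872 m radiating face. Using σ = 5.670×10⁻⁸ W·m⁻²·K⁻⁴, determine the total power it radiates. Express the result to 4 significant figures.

P ≈ 2.383×10⁻⁵ W

Area A = 1.077 × 0.4872 = 0.524714 m².
P = σAT⁴ = 5.670×10⁻⁸ × 0.524714 × (5.32)⁴ = 2.383×10⁻⁵ W.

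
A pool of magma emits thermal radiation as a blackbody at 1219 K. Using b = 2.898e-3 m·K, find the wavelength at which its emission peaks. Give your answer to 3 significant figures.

λ_max ≈ 2.38 μm

Wien's displacement law: λ_max = b/T = (2.898×10⁻³ m·K)/(1219 K) = 2.377×10⁻⁶ m.
That is 2.38 μm, in the infrared range.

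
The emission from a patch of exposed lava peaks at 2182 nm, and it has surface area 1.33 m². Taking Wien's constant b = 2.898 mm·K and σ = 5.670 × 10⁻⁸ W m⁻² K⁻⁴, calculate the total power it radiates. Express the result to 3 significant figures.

Wien's law: T = b/λ_max = 2.898×10⁻³/2.182×10⁻⁶ = 1328.14 K.
Area A = 1.33 m².
Then P = σAT⁴ = 5.670×10⁻⁸×1.33×(1328.14)⁴ = 2.35×10⁵ W.

P ≈ 2.35×10⁵ W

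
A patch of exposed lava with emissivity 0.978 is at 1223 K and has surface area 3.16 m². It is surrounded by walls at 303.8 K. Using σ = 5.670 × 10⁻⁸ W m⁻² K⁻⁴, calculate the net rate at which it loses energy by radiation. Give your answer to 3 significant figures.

Net loss ≈ 3.91×10⁵ W

Area A = 3.16 m².
Net radiated power P_net = εσA(T⁴ − T₀⁴) = 0.978×5.670×10⁻⁸×3.16×(1223⁴ − 303.8⁴).
T⁴ − T₀⁴ = 2.23721×10¹² − 8.51826×10⁹ = 2.22869×10¹² K⁴, so P_net = 3.91×10⁵ W.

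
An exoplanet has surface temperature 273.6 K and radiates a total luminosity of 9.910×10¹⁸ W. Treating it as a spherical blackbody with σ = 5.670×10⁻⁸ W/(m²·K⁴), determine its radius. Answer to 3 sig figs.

L = 4πR²σT⁴ ⇒ R = √(L/(4πσT⁴)).
σT⁴ = 317.722 W/m², so R = √(9.910×10¹⁸/(4π×317.722)) = 4.98×10⁷ m.

R ≈ 4.98×10⁷ m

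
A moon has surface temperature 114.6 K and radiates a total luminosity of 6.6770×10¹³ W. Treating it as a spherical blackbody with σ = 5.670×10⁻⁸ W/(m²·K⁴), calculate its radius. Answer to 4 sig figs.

R ≈ 7.371×10⁵ m

L = 4πR²σT⁴ ⇒ R = √(L/(4πσT⁴)).
σT⁴ = 9.77961 W/m², so R = √(6.6770×10¹³/(4π×9.77961)) = 7.371×10⁵ m.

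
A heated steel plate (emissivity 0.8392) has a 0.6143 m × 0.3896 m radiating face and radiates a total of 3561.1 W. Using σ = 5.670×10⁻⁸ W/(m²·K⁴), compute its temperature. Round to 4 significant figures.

Area A = 0.6143 × 0.3896 = 0.239331 m².
P = εσAT⁴ ⇒ T = (P/(εσA))^(1/4) = (3561.1/(0.8392×5.670×10⁻⁸×0.239331))^(1/4) = 747.8 K.

T ≈ 747.8 K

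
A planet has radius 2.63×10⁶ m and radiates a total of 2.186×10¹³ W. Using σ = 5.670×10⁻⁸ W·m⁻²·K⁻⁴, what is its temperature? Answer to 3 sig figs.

T ≈ 45.9 K

Surface area A = 4πR² = 4π(2.63×10⁶ m)² = 8.69203×10¹³ m².
P = σAT⁴ ⇒ T = (P/(σA))^(1/4) = (2.186×10¹³/(5.670×10⁻⁸×8.69203×10¹³))^(1/4) = 45.9 K.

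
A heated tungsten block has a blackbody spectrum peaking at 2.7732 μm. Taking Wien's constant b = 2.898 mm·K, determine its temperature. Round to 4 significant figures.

Wien's law gives T = b/λ_max = (2.898×10⁻³ m·K)/(2.7732×10⁻⁶ m) = 1045 K.

T ≈ 1045 K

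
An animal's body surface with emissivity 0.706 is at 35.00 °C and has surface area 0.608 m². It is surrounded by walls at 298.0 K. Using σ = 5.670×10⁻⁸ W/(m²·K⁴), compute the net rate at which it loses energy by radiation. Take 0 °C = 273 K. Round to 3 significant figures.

Net loss ≈ 27.1 W

T = 35.00 °C + 273 = 308.00 K.
Area A = 0.608 m².
Net radiated power P_net = εσA(T⁴ − T₀⁴) = 0.706×5.670×10⁻⁸×0.608×(308.00⁴ − 298.0⁴).
T⁴ − T₀⁴ = 8.99918×10⁹ − 7.88615×10⁹ = 1.11303×10⁹ K⁴, so P_net = 27.1 W.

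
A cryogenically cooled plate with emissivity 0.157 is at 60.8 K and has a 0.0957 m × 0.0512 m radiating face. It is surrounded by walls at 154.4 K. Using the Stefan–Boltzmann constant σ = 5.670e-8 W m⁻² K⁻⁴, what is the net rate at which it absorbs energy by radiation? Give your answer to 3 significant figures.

Net gain ≈ 0.0242 W

Area A = 0.0957 × 0.0512 = 4.89984×10⁻³ m².
Net radiated power P_net = εσA(T⁴ − T₀⁴) = 0.157×5.670×10⁻⁸×4.89984×10⁻³×(60.8⁴ − 154.4⁴).
T⁴ − T₀⁴ = 1.36651×10⁷ − 5.68315×10⁸ = -5.54650×10⁸ K⁴, so P_net = -0.0242 W — negative, meaning a net gain of 0.0242 W.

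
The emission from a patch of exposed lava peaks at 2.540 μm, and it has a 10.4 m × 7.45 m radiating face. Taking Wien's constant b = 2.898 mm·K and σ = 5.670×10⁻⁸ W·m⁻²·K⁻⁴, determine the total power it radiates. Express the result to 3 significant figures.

P ≈ 7.44×10⁶ W

Wien's law: T = b/λ_max = 2.898×10⁻³/2.540×10⁻⁶ = 1140.94 K.
Area A = 10.4 × 7.45 = 77.48 m².
Then P = σAT⁴ = 5.670×10⁻⁸×77.48×(1140.94)⁴ = 7.44×10⁶ W.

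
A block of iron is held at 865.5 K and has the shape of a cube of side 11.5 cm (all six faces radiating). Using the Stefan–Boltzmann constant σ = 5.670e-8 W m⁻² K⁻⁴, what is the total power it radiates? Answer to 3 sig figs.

Area A = 6s² = 6×(0.115 m)² = 0.07935 m².
P = σAT⁴ = 5.670×10⁻⁸ × 0.07935 × (865.5)⁴ = 2.52×10³ W.

P ≈ 2.52×10³ W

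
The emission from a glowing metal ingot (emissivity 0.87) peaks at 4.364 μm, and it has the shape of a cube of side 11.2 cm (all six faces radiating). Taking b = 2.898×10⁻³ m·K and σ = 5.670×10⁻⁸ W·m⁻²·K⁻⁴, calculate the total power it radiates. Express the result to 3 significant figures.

P ≈ 722 W

Wien's law: T = b/λ_max = 2.898×10⁻³/4.364×10⁻⁶ = 664.070 K.
Area A = 6s² = 6×(0.112 m)² = 0.075264 m².
Then P = εσAT⁴ = 0.87×5.670×10⁻⁸×0.075264×(664.070)⁴ = 722 W.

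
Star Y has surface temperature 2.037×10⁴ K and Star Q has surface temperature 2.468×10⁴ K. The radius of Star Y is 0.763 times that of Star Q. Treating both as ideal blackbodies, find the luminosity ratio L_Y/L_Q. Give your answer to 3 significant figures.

L ∝ R²T⁴, so L_Y/L_Q = (R_Y/R_Q)²(T_Y/T_Q)⁴ = (0.763)² × (2.037×10⁴/2.468×10⁴)⁴ = 0.582169 × 0.464070 = 0.270.

L_Y/L_Q ≈ 0.270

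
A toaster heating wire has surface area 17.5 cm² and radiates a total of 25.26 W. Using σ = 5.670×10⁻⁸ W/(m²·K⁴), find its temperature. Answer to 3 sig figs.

T ≈ 710 K

Area A = 17.5 cm² = 1.75×10⁻³ m².
P = σAT⁴ ⇒ T = (P/(σA))^(1/4) = (25.26/(5.670×10⁻⁸×1.75×10⁻³))^(1/4) = 710 K.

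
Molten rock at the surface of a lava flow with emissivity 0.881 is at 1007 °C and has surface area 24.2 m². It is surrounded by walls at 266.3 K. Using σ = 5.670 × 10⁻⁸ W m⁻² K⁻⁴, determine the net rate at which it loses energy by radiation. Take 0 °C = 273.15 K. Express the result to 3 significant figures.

Net loss ≈ 3.24×10⁶ W

T = 1007 °C + 273.15 = 1280.15 K.
Area A = 24.2 m².
Net radiated power P_net = εσA(T⁴ − T₀⁴) = 0.881×5.670×10⁻⁸×24.2×(1280.15⁴ − 266.3⁴).
T⁴ − T₀⁴ = 2.68561×10¹² − 5.02904×10⁹ = 2.68058×10¹² K⁴, so P_net = 3.24×10⁶ W.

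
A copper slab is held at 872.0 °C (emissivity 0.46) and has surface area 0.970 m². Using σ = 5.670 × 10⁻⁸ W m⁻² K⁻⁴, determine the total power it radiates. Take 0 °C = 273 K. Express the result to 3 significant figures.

P ≈ 4.35×10⁴ W

T = 872.0 °C + 273 = 1145.0 K.
Area A = 0.970 m².
P = εσAT⁴ = 0.46 × 5.670×10⁻⁸ × 0.970 × (1145.0)⁴ = 4.35×10⁴ W.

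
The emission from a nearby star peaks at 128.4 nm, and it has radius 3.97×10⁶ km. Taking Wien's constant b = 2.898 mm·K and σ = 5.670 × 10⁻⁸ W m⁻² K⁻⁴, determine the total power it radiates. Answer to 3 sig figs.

Wien's law: T = b/λ_max = 2.898×10⁻³/1.284×10⁻⁷ = 22570.1 K.
Surface area A = 4πR² = 4π(3.97×10⁹ m)² = 1.98057×10²⁰ m².
Then P = σAT⁴ = 5.670×10⁻⁸×1.98057×10²⁰×(22570.1)⁴ = 2.91×10³⁰ W.

P ≈ 2.91×10³⁰ W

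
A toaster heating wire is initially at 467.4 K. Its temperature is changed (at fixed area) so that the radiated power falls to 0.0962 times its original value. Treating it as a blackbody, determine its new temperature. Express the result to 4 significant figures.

T₂ ≈ 260.3 K

P ∝ T⁴, so T₂/T₁ = (P₂/P₁)^(1/4) = (0.0962)^(1/4) = 0.556921.
T₂ = 467.4 × 0.556921 = 260.3 K.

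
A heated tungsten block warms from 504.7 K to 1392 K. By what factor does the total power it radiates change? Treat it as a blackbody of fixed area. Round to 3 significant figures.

P₂/P₁ ≈ 57.9

P ∝ T⁴, so P₂/P₁ = (T₂/T₁)⁴ = (1392/504.7)⁴ = (2.75807)⁴ = 57.9.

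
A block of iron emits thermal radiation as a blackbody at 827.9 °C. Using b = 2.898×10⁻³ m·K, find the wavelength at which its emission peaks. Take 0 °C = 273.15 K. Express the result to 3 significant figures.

T = 827.9 °C + 273.15 = 1101.05 K.
Wien's displacement law: λ_max = b/T = (2.898×10⁻³ m·K)/(1101.05 K) = 2.632×10⁻⁶ m.
That is 2.63 μm, in the infrared range.

λ_max ≈ 2.63 μm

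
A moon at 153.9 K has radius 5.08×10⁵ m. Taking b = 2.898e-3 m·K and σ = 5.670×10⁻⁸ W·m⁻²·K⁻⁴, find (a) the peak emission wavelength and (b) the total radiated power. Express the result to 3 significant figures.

λ_max ≈ 18.8 μm; P ≈ 1.03×10¹⁴ W

(a) λ_max = b/T = 2.898×10⁻³/153.9 = 1.883×10⁻⁵ m = 18.8 μm.
Surface area A = 4πR² = 4π(5.08×10⁵ m)² = 3.24293×10¹² m².
(b) P = σAT⁴ = 5.670×10⁻⁸×3.24293×10¹²×(153.9)⁴ = 1.03×10¹⁴ W.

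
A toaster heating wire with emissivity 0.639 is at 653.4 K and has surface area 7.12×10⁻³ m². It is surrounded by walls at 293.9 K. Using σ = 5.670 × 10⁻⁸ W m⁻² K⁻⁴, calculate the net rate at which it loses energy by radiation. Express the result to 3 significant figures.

Net loss ≈ 45.1 W

Area A = 7.12×10⁻³ m².
Net radiated power P_net = εσA(T⁴ − T₀⁴) = 0.639×5.670×10⁻⁸×7.12×10⁻³×(653.4⁴ − 293.9⁴).
T⁴ − T₀⁴ = 1.82271×10¹¹ − 7.46102×10⁹ = 1.74810×10¹¹ K⁴, so P_net = 45.1 W.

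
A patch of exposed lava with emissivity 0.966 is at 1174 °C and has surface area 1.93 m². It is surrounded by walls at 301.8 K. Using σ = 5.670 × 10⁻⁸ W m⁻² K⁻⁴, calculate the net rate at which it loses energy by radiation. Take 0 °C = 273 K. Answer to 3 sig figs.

T = 1174 °C + 273 = 1447 K.
Area A = 1.93 m².
Net radiated power P_net = εσA(T⁴ − T₀⁴) = 0.966×5.670×10⁻⁸×1.93×(1447⁴ − 301.8⁴).
T⁴ − T₀⁴ = 4.38404×10¹² − 8.29616×10⁹ = 4.37574×10¹² K⁴, so P_net = 4.63×10⁵ W.

Net loss ≈ 4.63×10⁵ W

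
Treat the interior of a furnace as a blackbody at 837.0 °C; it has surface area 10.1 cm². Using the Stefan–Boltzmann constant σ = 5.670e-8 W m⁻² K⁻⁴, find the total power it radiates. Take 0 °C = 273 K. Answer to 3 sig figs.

P ≈ 86.9 W

T = 837.0 °C + 273 = 1110.0 K.
Area A = 10.1 cm² = 1.01×10⁻³ m².
P = σAT⁴ = 5.670×10⁻⁸ × 1.01×10⁻³ × (1110.0)⁴ = 86.9 W.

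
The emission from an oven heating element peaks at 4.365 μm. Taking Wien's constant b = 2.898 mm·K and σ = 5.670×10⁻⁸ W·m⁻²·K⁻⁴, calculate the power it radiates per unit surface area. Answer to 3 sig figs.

Wien's law: T = b/λ_max = 2.898×10⁻³/4.365×10⁻⁶ = 663.918 K.
Then I = σT⁴ = 5.670×10⁻⁸×(663.918)⁴ = 1.10×10⁴ W/m².

I ≈ 1.10×10⁴ W/m²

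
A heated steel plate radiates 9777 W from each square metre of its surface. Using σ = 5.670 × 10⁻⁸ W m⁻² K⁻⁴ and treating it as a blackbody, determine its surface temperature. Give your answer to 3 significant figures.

T ≈ 644 K

I = σT⁴, so T = (I/σ)^(1/4) = (9777/(5.670×10⁻⁸))^(1/4) = 644 K.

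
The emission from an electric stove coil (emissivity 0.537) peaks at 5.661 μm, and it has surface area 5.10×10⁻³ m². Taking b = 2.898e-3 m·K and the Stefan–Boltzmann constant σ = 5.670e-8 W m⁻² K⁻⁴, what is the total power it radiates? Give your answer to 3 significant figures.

P ≈ 10.7 W

Wien's law: T = b/λ_max = 2.898×10⁻³/5.661×10⁻⁶ = 511.924 K.
Area A = 5.10×10⁻³ m².
Then P = εσAT⁴ = 0.537×5.670×10⁻⁸×5.10×10⁻³×(511.924)⁴ = 10.7 W.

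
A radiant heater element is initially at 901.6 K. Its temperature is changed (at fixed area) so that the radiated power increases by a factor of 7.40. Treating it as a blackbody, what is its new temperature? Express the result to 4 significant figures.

P ∝ T⁴, so T₂/T₁ = (P₂/P₁)^(1/4) = (7.40)^(1/4) = 1.64933.
T₂ = 901.6 × 1.64933 = 1487 K.

T₂ ≈ 1487 K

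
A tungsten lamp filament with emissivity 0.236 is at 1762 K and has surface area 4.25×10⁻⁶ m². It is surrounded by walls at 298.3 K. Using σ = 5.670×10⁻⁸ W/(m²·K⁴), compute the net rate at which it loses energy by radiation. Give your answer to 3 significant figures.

Net loss ≈ 0.548 W

Area A = 4.25×10⁻⁶ m².
Net radiated power P_net = εσA(T⁴ − T₀⁴) = 0.236×5.670×10⁻⁸×4.25×10⁻⁶×(1762⁴ − 298.3⁴).
T⁴ − T₀⁴ = 9.63881×10¹² − 7.91795×10⁹ = 9.63089×10¹² K⁴, so P_net = 0.548 W.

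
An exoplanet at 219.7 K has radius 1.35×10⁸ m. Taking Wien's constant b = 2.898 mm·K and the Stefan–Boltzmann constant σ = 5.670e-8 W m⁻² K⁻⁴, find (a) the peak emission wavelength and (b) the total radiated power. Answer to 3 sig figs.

λ_max ≈ 13.2 μm; P ≈ 3.03×10¹⁹ W

(a) λ_max = b/T = 2.898×10⁻³/219.7 = 1.319×10⁻⁵ m = 13.2 μm.
Surface area A = 4πR² = 4π(1.35×10⁸ m)² = 2.29022×10¹⁷ m².
(b) P = σAT⁴ = 5.670×10⁻⁸×2.29022×10¹⁷×(219.7)⁴ = 3.03×10¹⁹ W.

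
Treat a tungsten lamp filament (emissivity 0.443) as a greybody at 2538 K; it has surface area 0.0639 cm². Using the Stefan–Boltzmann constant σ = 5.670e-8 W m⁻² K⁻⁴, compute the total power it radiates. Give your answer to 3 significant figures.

P ≈ 6.66 W

Area A = 0.0639 cm² = 6.39×10⁻⁶ m².
P = εσAT⁴ = 0.443 × 5.670×10⁻⁸ × 6.39×10⁻⁶ × (2538)⁴ = 6.66 W.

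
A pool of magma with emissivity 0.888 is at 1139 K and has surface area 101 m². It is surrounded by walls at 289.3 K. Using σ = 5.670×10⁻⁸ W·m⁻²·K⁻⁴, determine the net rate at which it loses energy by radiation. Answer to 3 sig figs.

Net loss ≈ 8.52×10⁶ W

Area A = 101 m².
Net radiated power P_net = εσA(T⁴ − T₀⁴) = 0.888×5.670×10⁻⁸×101×(1139⁴ − 289.3⁴).
T⁴ − T₀⁴ = 1.68304×10¹² − 7.00477×10⁹ = 1.67604×10¹² K⁴, so P_net = 8.52×10⁶ W.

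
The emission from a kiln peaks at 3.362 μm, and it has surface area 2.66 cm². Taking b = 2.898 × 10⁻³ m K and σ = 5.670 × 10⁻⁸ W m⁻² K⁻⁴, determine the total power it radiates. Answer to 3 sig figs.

Wien's law: T = b/λ_max = 2.898×10⁻³/3.362×10⁻⁶ = 861.987 K.
Area A = 2.66 cm² = 2.66×10⁻⁴ m².
Then P = σAT⁴ = 5.670×10⁻⁸×2.66×10⁻⁴×(861.987)⁴ = 8.33 W.

P ≈ 8.33 W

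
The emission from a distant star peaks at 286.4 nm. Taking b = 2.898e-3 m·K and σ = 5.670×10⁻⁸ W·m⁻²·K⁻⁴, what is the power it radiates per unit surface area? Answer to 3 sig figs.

I ≈ 5.94×10⁸ W/m²

Wien's law: T = b/λ_max = 2.898×10⁻³/2.864×10⁻⁷ = 10118.7 K.
Then I = σT⁴ = 5.670×10⁻⁸×(10118.7)⁴ = 5.94×10⁸ W/m².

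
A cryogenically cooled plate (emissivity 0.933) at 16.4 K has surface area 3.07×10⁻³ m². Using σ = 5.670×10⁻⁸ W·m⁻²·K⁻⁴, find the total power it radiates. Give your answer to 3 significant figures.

Area A = 3.07×10⁻³ m².
P = εσAT⁴ = 0.933 × 5.670×10⁻⁸ × 3.07×10⁻³ × (16.4)⁴ = 1.17×10⁻⁵ W.

P ≈ 1.17×10⁻⁵ W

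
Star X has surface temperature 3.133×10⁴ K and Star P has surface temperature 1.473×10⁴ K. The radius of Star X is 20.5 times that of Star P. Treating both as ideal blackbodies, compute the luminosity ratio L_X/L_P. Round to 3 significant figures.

L_X/L_P ≈ 8.60×10³

L ∝ R²T⁴, so L_X/L_P = (R_X/R_P)²(T_X/T_P)⁴ = (20.5)² × (3.133×10⁴/1.473×10⁴)⁴ = 420.25 × 20.4659 = 8.60×10³.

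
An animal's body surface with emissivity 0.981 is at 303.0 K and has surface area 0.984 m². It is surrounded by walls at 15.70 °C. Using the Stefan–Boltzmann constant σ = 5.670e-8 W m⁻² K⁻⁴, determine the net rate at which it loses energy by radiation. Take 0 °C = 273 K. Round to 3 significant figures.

Surroundings: T = 15.70 °C + 273 = 288.70 K.
Area A = 0.984 m².
Net radiated power P_net = εσA(T⁴ − T₀⁴) = 0.981×5.670×10⁻⁸×0.984×(303.0⁴ − 288.70⁴).
T⁴ − T₀⁴ = 8.42889×10⁹ − 6.94684×10⁹ = 1.48205×10⁹ K⁴, so P_net = 81.1 W.

Net loss ≈ 81.1 W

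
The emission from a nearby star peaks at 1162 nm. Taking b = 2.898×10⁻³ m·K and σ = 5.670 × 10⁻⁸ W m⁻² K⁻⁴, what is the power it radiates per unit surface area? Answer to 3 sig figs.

I ≈ 2.19×10⁶ W/m²

Wien's law: T = b/λ_max = 2.898×10⁻³/1.162×10⁻⁶ = 2493.98 K.
Then I = σT⁴ = 5.670×10⁻⁸×(2493.98)⁴ = 2.19×10⁶ W/m².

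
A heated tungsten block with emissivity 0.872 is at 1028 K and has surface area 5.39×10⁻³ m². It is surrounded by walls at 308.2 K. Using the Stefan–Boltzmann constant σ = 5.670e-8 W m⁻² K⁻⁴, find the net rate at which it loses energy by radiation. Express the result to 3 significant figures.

Area A = 5.39×10⁻³ m².
Net radiated power P_net = εσA(T⁴ − T₀⁴) = 0.872×5.670×10⁻⁸×5.39×10⁻³×(1028⁴ − 308.2⁴).
T⁴ − T₀⁴ = 1.11679×10¹² − 9.02258×10⁹ = 1.10777×10¹² K⁴, so P_net = 295 W.

Net loss ≈ 295 W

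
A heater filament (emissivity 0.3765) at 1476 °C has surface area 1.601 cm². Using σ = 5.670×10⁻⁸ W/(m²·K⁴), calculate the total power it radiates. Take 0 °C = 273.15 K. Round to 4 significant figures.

T = 1476 °C + 273.15 = 1749.15 K.
Area A = 1.601 cm² = 1.601×10⁻⁴ m².
P = εσAT⁴ = 0.3765 × 5.670×10⁻⁸ × 1.601×10⁻⁴ × (1749.15)⁴ = 31.99 W.

P ≈ 31.99 W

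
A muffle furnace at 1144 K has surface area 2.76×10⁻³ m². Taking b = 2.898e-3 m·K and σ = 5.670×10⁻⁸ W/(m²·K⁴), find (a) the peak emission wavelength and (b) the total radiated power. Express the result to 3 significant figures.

λ_max ≈ 2.53 μm; P ≈ 268 W

(a) λ_max = b/T = 2.898×10⁻³/1144 = 2.533×10⁻⁶ m = 2.53 μm.
Area A = 2.76×10⁻³ m².
(b) P = σAT⁴ = 5.670×10⁻⁸×2.76×10⁻³×(1144)⁴ = 268 W.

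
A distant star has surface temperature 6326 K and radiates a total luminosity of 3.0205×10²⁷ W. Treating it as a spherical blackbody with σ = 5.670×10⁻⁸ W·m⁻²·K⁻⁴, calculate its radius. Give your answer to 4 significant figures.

R ≈ 1.627×10⁹ m

L = 4πR²σT⁴ ⇒ R = √(L/(4πσT⁴)).
σT⁴ = 9.08029×10⁷ W/m², so R = √(3.0205×10²⁷/(4π×9.08029×10⁷)) = 1.627×10⁹ m.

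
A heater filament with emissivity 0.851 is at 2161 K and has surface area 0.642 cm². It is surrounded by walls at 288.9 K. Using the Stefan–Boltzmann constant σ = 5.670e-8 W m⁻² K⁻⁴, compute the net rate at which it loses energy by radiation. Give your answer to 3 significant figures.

Area A = 0.642 cm² = 6.42×10⁻⁵ m².
Net radiated power P_net = εσA(T⁴ − T₀⁴) = 0.851×5.670×10⁻⁸×6.42×10⁻⁵×(2161⁴ − 288.9⁴).
T⁴ − T₀⁴ = 2.18082×10¹³ − 6.96611×10⁹ = 2.18012×10¹³ K⁴, so P_net = 67.5 W.

Net loss ≈ 67.5 W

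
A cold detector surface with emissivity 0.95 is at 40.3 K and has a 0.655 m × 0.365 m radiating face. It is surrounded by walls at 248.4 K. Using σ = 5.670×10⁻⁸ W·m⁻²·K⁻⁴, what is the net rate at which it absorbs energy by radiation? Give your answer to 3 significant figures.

Net gain ≈ 49.0 W

Area A = 0.655 × 0.365 = 0.239075 m².
Net radiated power P_net = εσA(T⁴ − T₀⁴) = 0.95×5.670×10⁻⁸×0.239075×(40.3⁴ − 248.4⁴).
T⁴ − T₀⁴ = 2.63767×10⁶ − 3.80721×10⁹ = -3.80457×10⁹ K⁴, so P_net = -49.0 W — negative, meaning a net gain of 49.0 W.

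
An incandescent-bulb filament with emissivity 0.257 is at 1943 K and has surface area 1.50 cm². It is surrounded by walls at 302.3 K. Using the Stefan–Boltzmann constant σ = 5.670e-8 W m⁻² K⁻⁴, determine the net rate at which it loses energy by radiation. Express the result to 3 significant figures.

Area A = 1.50 cm² = 1.50×10⁻⁴ m².
Net radiated power P_net = εσA(T⁴ − T₀⁴) = 0.257×5.670×10⁻⁸×1.50×10⁻⁴×(1943⁴ − 302.3⁴).
T⁴ − T₀⁴ = 1.42525×10¹³ − 8.35127×10⁹ = 1.42441×10¹³ K⁴, so P_net = 31.1 W.

Net loss ≈ 31.1 W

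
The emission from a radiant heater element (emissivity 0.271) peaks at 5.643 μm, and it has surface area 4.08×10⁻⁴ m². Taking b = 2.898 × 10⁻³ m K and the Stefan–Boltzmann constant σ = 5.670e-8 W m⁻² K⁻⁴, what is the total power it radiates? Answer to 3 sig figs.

P ≈ 0.436 W

Wien's law: T = b/λ_max = 2.898×10⁻³/5.643×10⁻⁶ = 513.557 K.
Area A = 4.08×10⁻⁴ m².
Then P = εσAT⁴ = 0.271×5.670×10⁻⁸×4.08×10⁻⁴×(513.557)⁴ = 0.436 W.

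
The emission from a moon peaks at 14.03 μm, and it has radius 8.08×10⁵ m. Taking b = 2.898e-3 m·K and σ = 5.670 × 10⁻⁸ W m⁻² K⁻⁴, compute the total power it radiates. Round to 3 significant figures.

Wien's law: T = b/λ_max = 2.898×10⁻³/1.403×10⁻⁵ = 206.557 K.
Surface area A = 4πR² = 4π(8.08×10⁵ m)² = 8.20413×10¹² m².
Then P = σAT⁴ = 5.670×10⁻⁸×8.20413×10¹²×(206.557)⁴ = 8.47×10¹⁴ W.

P ≈ 8.47×10¹⁴ W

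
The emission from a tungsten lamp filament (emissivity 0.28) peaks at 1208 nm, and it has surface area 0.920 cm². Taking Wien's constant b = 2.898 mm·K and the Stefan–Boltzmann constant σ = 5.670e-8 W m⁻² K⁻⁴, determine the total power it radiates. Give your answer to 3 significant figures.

Wien's law: T = b/λ_max = 2.898×10⁻³/1.208×10⁻⁶ = 2399.01 K.
Area A = 0.920 cm² = 9.20×10⁻⁵ m².
Then P = εσAT⁴ = 0.28×5.670×10⁻⁸×9.20×10⁻⁵×(2399.01)⁴ = 48.4 W.

P ≈ 48.4 W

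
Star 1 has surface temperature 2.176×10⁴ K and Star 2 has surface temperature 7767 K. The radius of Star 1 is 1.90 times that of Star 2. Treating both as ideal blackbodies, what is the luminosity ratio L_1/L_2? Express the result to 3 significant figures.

L ∝ R²T⁴, so L_1/L_2 = (R_1/R_2)²(T_1/T_2)⁴ = (1.90)² × (2.176×10⁴/7767)⁴ = 3.61 × 61.6059 = 222.

L_1/L_2 ≈ 222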